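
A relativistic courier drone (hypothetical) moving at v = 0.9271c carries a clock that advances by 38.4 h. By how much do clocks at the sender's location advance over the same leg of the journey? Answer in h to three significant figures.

γ = 1/√(1 − 0.9271²) = 1/√0.1405 = 2.668
The interval measured aboard the drone is the proper time (both events occur at the same place in that frame); the lab-frame interval is Δt = γτ = 2.668 × 38.4 h.

Δt = 102 h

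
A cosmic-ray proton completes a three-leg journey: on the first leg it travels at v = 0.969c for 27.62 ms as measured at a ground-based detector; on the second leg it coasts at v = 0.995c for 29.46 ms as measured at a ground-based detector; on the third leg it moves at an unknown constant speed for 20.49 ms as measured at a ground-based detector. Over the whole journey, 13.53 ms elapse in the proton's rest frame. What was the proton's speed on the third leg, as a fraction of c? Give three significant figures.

β = 0.983

Leg 1: γ = 1/√(1 − 0.969²) = 1/√0.06104 = 4.048; τ_1 = 27.62/4.048 = 6.824 ms.
Leg 2: γ = 1/√(1 − 0.995²) = 1/√0.009975 = 10.01; τ_2 = 29.46/10.01 = 2.942 ms.
Leg 3: speed unknown; τ_3 = 20.49/γ_3.
Total proper time: 6.824 + 2.942 + τ_3 = 13.53, so τ_3 = 13.53 − 9.766 = 3.764 ms.
γ_3 = 20.49/3.764 = 5.444; β = √(1 − 1/γ²) = √0.9663.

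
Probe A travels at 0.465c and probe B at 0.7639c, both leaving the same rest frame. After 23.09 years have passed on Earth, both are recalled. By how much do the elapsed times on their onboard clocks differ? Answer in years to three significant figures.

A: γ = 1/√(1 − 0.465²) = 1/√0.7838 = 1.130; τ_A = 23.09/1.130 = 20.44 years.
B: γ = 1/√(1 − 0.7639²) = 1/√0.4165 = 1.550; τ_B = 23.09/1.550 = 14.90 years.

|τ_A − τ_B| = 5.54 years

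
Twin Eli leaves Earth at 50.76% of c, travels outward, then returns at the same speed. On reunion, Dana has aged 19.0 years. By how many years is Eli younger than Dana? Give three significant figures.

β = 0.5076; γ = 1/√(1 − 0.5076²) = 1/√0.7423 = 1.161
Eli's elapsed proper time: τ = 19.0/1.161 = 16.37 years.
Age gap = Δt − τ = 19.0 − 16.37 years.

Δt − τ = 2.63 years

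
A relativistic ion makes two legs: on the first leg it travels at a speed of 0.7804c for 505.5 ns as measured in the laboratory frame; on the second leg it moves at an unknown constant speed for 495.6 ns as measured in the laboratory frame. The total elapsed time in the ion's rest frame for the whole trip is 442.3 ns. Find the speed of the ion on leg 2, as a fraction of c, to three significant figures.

β = 0.967

Leg 1: γ = 1/√(1 − 0.7804²) = 1/√0.3910 = 1.599; τ_1 = 505.5/1.599 = 316.1 ns.
Leg 2: speed unknown; τ_2 = 495.6/γ_2.
Total proper time: 316.1 + τ_2 = 442.3, so τ_2 = 442.3 − 316.1 = 126.2 ns.
γ_2 = 495.6/126.2 = 3.926; β = √(1 − 1/γ²) = √0.9351.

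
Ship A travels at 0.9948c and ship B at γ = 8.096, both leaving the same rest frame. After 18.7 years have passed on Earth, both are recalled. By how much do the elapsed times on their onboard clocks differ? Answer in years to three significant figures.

A: γ = 1/√(1 − 0.9948²) = 1/√0.01037 = 9.819; τ_A = 18.7/9.819 = 1.905 years.
B: γ = 8.096; τ_B = 18.7/8.096 = 2.310 years.

|τ_A − τ_B| = 0.405 years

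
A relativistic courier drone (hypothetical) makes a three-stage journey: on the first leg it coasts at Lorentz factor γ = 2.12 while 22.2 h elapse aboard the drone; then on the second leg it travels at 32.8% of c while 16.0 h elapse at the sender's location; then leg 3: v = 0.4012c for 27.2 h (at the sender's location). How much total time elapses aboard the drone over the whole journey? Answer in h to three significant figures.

τ = 62.2 h

Leg 1: 22.2 h is already measured aboard the drone.
Leg 2: β = 0.328; γ = 1/√(1 − 0.328²) = 1/√0.8924 = 1.059; τ_2 = 16.0/1.059 = 15.11 h.
Leg 3: γ = 1/√(1 − 0.4012²) = 1/√0.8390 = 1.092; τ_3 = 27.2/1.092 = 24.91 h.
Total: 22.20 + 15.11 + 24.91 h.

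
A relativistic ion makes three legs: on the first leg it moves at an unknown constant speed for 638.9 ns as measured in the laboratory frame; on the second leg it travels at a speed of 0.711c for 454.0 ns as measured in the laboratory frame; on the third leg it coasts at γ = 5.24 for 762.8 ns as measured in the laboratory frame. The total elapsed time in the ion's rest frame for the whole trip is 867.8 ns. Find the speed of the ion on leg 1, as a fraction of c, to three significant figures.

β = 0.776

Leg 1: speed unknown; τ_1 = 638.9/γ_1.
Leg 2: γ = 1/√(1 − 0.711²) = 1/√0.4945 = 1.422; τ_2 = 454.0/1.422 = 319.2 ns.
Leg 3: γ = 5.24; τ_3 = 762.8/5.240 = 145.6 ns.
Total proper time: τ_1 + 319.2 + 145.6 = 867.8, so τ_1 = 867.8 − 464.8 = 403.0 ns.
γ_1 = 638.9/403.0 = 1.585; β = √(1 − 1/γ²) = √0.6022.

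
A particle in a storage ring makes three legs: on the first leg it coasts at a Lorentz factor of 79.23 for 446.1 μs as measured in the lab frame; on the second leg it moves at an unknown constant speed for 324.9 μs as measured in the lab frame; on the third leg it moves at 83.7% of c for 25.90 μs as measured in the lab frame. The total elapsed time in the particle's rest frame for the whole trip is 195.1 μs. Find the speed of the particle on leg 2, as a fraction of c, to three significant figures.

Leg 1: γ = 79.23; τ_1 = 446.1/79.23 = 5.630 μs.
Leg 2: speed unknown; τ_2 = 324.9/γ_2.
Leg 3: β = 0.837; γ = 1/√(1 − 0.837²) = 1/√0.2994 = 1.827; τ_3 = 25.90/1.827 = 14.17 μs.
Total proper time: 5.630 + τ_2 + 14.17 = 195.1, so τ_2 = 195.1 − 19.80 = 175.3 μs.
γ_2 = 324.9/175.3 = 1.853; β = √(1 − 1/γ²) = √0.7089.

β = 0.842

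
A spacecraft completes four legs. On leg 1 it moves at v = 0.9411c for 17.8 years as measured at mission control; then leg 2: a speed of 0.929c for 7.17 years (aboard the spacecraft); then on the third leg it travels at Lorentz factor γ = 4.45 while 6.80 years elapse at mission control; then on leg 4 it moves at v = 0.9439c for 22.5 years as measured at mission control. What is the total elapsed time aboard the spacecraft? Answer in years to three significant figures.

Leg 1: γ = 1/√(1 − 0.9411²) = 1/√0.1143 = 2.957; τ_1 = 17.8/2.957 = 6.019 years.
Leg 2: 7.17 years is already measured aboard the spacecraft.
Leg 3: γ = 4.45; τ_3 = 6.80/4.450 = 1.528 years.
Leg 4: γ = 1/√(1 − 0.9439²) = 1/√0.1091 = 3.028; τ_4 = 22.5/3.028 = 7.430 years.
Total: 6.019 + 7.170 + 1.528 + 7.430 years.

τ = 22.1 years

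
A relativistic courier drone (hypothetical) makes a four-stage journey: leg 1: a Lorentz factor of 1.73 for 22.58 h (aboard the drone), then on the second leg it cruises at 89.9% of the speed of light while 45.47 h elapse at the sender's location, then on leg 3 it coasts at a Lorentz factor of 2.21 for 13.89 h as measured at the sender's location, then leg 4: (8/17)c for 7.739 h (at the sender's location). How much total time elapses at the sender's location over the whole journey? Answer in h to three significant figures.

Leg 1: γ = 1.73; Δt_1 = 1.730 × 22.58 = 39.06 h.
Leg 2: 45.47 h is already measured at the sender's location.
Leg 3: 13.89 h is already measured at the sender's location.
Leg 4: 7.739 h is already measured at the sender's location.
Total: 39.06 + 45.47 + 13.89 + 7.739 h.

Δt = 106 h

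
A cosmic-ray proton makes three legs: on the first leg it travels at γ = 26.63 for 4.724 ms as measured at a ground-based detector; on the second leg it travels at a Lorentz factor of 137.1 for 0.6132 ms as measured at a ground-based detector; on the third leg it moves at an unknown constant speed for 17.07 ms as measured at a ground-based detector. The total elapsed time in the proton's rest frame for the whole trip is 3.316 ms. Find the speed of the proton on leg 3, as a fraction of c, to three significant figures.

Leg 1: γ = 26.63; τ_1 = 4.724/26.63 = 0.1774 ms.
Leg 2: γ = 137.1; τ_2 = 0.6132/137.1 = 0.004473 ms.
Leg 3: speed unknown; τ_3 = 17.07/γ_3.
Total proper time: 0.1774 + 0.004473 + τ_3 = 3.316, so τ_3 = 3.316 − 0.1819 = 3.134 ms.
γ_3 = 17.07/3.134 = 5.446; β = √(1 − 1/γ²) = √0.9663.

β = 0.983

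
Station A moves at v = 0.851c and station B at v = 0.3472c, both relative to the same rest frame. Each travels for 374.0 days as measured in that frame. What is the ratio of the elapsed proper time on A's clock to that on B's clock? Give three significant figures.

τ_A/τ_B = 0.560

A: γ = 1/√(1 − 0.851²) = 1/√0.2758 = 1.904. B: γ = 1/√(1 − 0.3472²) = 1/√0.8795 = 1.066.
τ_A/τ_B = γ_B/γ_A = 1.066/1.904 = 0.5600, so τ_A/τ_B = 0.5600.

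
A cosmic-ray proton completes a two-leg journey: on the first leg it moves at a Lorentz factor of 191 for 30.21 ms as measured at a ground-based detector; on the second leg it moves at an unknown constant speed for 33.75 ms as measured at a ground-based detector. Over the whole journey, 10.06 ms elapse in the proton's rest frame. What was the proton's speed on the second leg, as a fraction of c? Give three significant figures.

β = 0.956

Leg 1: γ = 191; τ_1 = 30.21/191.0 = 0.1582 ms.
Leg 2: speed unknown; τ_2 = 33.75/γ_2.
Total proper time: 0.1582 + τ_2 = 10.06, so τ_2 = 10.06 − 0.1582 = 9.902 ms.
γ_2 = 33.75/9.902 = 3.408; β = √(1 − 1/γ²) = √0.9139.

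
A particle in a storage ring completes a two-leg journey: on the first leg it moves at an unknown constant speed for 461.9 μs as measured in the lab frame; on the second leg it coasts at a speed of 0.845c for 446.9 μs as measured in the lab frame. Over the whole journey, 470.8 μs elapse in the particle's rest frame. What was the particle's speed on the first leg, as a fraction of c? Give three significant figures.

β = 0.865

Leg 1: speed unknown; τ_1 = 461.9/γ_1.
Leg 2: γ = 1/√(1 − 0.845²) = 1/√0.2860 = 1.870; τ_2 = 446.9/1.870 = 239.0 μs.
Total proper time: τ_1 + 239.0 = 470.8, so τ_1 = 470.8 − 239.0 = 231.8 μs.
γ_1 = 461.9/231.8 = 1.993; β = √(1 − 1/γ²) = √0.7481.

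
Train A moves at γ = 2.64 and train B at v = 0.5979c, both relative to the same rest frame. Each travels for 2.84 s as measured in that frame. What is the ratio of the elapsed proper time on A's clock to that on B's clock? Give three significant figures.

A: γ = 2.64. B: γ = 1/√(1 − 0.5979²) = 1/√0.6425 = 1.248.
τ_A/τ_B = γ_B/γ_A = 1.248/2.640 = 0.4726, so τ_A/τ_B = 0.4726.

τ_A/τ_B = 0.473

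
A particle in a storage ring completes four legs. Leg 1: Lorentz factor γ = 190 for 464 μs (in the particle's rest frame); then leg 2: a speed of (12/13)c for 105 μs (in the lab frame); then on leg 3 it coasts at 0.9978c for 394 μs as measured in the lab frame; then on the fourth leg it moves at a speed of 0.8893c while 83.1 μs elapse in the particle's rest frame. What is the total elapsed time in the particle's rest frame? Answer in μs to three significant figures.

Leg 1: 464 μs is already measured in the particle's rest frame.
Leg 2: γ = 1/√(1 − (12/13)²) = 13/5 = 2.600; τ_2 = 105/2.600 = 40.38 μs.
Leg 3: γ = 1/√(1 − 0.9978²) = 1/√0.004395 = 15.08; τ_3 = 394/15.08 = 26.12 μs.
Leg 4: 83.1 μs is already measured in the particle's rest frame.
Total: 464.0 + 40.38 + 26.12 + 83.10 μs.

τ = 614 μs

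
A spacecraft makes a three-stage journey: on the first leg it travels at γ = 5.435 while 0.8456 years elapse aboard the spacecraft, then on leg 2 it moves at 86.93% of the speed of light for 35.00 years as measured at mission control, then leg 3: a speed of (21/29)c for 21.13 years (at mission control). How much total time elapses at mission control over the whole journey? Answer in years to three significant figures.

Leg 1: γ = 5.435; Δt_1 = 5.435 × 0.8456 = 4.596 years.
Leg 2: 35.00 years is already measured at mission control.
Leg 3: 21.13 years is already measured at mission control.
Total: 4.596 + 35.00 + 21.13 years.

Δt = 60.7 years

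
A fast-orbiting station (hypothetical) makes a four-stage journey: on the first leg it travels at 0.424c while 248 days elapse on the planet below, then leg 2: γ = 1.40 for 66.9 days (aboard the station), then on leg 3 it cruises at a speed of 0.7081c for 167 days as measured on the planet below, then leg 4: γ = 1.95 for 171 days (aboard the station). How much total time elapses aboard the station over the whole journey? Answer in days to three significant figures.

τ = 580 days

Leg 1: γ = 1/√(1 − 0.424²) = 1/√0.8202 = 1.104; τ_1 = 248/1.104 = 224.6 days.
Leg 2: 66.9 days is already measured aboard the station.
Leg 3: γ = 1/√(1 − 0.7081²) = 1/√0.4986 = 1.416; τ_3 = 167/1.416 = 117.9 days.
Leg 4: 171 days is already measured aboard the station.
Total: 224.6 + 66.90 + 117.9 + 171.0 days.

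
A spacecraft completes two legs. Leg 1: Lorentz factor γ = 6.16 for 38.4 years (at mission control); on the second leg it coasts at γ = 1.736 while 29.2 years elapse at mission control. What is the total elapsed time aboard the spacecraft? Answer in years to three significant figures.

Leg 1: γ = 6.16; τ_1 = 38.4/6.160 = 6.234 years.
Leg 2: γ = 1.736; τ_2 = 29.2/1.736 = 16.82 years.
Total: 6.234 + 16.82 years.

τ = 23.1 years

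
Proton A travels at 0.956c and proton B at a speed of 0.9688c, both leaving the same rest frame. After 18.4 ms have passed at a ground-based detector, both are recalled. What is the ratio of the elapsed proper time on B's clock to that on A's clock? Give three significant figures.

τ_B/τ_A = 0.845

A: γ = 1/√(1 − 0.956²) = 1/√0.08606 = 3.409. B: γ = 1/√(1 − 0.9688²) = 1/√0.06143 = 4.035.
τ_A/τ_B = γ_B/γ_A = 4.035/3.409 = 1.184, so τ_B/τ_A = 0.8448.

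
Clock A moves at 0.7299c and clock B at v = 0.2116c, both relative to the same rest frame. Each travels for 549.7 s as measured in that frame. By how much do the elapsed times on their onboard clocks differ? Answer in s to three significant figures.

|τ_A − τ_B| = 162 s

A: γ = 1/√(1 − 0.7299²) = 1/√0.4672 = 1.463; τ_A = 549.7/1.463 = 375.7 s.
B: γ = 1/√(1 − 0.2116²) = 1/√0.9552 = 1.023; τ_B = 549.7/1.023 = 537.3 s.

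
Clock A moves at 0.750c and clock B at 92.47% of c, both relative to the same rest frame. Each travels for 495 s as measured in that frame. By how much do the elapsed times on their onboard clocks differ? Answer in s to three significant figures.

A: γ = 1/√(1 − 0.750²) = 1/√0.4375 = 1.512; τ_A = 495/1.512 = 327.4 s.
B: β = 0.9247; γ = 1/√(1 − 0.9247²) = 1/√0.1449 = 2.627; τ_B = 495/2.627 = 188.4 s.

|τ_A − τ_B| = 139 s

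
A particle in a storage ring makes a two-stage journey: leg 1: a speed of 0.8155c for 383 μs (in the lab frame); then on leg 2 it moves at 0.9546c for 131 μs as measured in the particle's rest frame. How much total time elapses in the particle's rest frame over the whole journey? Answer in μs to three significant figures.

τ = 353 μs

Leg 1: γ = 1/√(1 − 0.8155²) = 1/√0.3350 = 1.728; τ_1 = 383/1.728 = 221.7 μs.
Leg 2: 131 μs is already measured in the particle's rest frame.
Total: 221.7 + 131.0 μs.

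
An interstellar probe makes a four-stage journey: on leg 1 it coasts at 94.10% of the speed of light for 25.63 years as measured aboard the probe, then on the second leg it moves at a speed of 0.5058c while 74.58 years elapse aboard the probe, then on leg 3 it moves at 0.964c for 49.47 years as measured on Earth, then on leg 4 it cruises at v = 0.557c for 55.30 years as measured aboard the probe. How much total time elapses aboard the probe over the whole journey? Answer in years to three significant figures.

τ = 169 years

Leg 1: 25.63 years is already measured aboard the probe.
Leg 2: 74.58 years is already measured aboard the probe.
Leg 3: γ = 1/√(1 − 0.964²) = 1/√0.07070 = 3.761; τ_3 = 49.47/3.761 = 13.15 years.
Leg 4: 55.30 years is already measured aboard the probe.
Total: 25.63 + 74.58 + 13.15 + 55.30 years.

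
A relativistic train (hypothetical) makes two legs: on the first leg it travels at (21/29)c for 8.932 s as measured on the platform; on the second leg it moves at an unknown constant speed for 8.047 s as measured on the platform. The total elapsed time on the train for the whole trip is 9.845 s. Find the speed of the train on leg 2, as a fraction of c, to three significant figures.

Leg 1: γ = 1/√(1 − (21/29)²) = 29/20 = 1.450; τ_1 = 8.932/1.450 = 6.160 s.
Leg 2: speed unknown; τ_2 = 8.047/γ_2.
Total proper time: 6.160 + τ_2 = 9.845, so τ_2 = 9.845 − 6.160 = 3.685 s.
γ_2 = 8.047/3.685 = 2.184; β = √(1 − 1/γ²) = √0.7903.

β = 0.889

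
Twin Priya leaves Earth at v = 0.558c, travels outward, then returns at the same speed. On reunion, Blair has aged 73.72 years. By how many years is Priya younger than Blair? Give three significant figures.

γ = 1/√(1 − 0.558²) = 1/√0.6886 = 1.205
Priya's elapsed proper time: τ = 73.72/1.205 = 61.18 years.
Age gap = Δt − τ = 73.72 − 61.18 years.

Δt − τ = 12.5 years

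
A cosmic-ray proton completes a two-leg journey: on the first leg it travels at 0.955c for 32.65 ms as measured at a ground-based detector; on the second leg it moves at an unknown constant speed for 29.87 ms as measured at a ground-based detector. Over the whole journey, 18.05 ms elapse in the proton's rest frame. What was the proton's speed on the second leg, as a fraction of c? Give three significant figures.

β = 0.960

Leg 1: γ = 1/√(1 − 0.955²) = 1/√0.08798 = 3.371; τ_1 = 32.65/3.371 = 9.684 ms.
Leg 2: speed unknown; τ_2 = 29.87/γ_2.
Total proper time: 9.684 + τ_2 = 18.05, so τ_2 = 18.05 − 9.684 = 8.366 ms.
γ_2 = 29.87/8.366 = 3.570; β = √(1 − 1/γ²) = √0.9216.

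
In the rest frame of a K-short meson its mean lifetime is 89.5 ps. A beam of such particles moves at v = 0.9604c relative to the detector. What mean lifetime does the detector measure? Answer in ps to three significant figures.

Δt = 321 ps

γ = 1/√(1 − 0.9604²) = 1/√0.07763 = 3.589
The rest-frame lifetime is the proper time; the lab measures the dilated interval Δt = γτ₀ = 3.589 × 89.5 ps.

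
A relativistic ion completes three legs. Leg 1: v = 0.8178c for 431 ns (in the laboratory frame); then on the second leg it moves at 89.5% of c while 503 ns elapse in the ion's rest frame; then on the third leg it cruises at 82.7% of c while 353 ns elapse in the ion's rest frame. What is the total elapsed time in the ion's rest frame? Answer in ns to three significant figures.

Leg 1: γ = 1/√(1 − 0.8178²) = 1/√0.3312 = 1.738; τ_1 = 431/1.738 = 248.0 ns.
Leg 2: 503 ns is already measured in the ion's rest frame.
Leg 3: 353 ns is already measured in the ion's rest frame.
Total: 248.0 + 503.0 + 353.0 ns.

τ = 1100 ns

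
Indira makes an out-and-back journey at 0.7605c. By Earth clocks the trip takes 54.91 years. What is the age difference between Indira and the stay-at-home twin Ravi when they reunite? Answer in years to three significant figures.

γ = 1/√(1 − 0.7605²) = 1/√0.4216 = 1.540
Indira's elapsed proper time: τ = 54.91/1.540 = 35.66 years.
Age gap = Δt − τ = 54.91 − 35.66 years.

Δt − τ = 19.3 years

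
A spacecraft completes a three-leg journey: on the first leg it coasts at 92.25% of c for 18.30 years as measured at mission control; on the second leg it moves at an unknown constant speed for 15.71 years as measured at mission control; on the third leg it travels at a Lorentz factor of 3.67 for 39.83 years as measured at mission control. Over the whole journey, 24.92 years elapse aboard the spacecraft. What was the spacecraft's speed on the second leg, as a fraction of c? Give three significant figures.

Leg 1: β = 0.9225; γ = 1/√(1 − 0.9225²) = 1/√0.1490 = 2.591; τ_1 = 18.30/2.591 = 7.064 years.
Leg 2: speed unknown; τ_2 = 15.71/γ_2.
Leg 3: γ = 3.67; τ_3 = 39.83/3.670 = 10.85 years.
Total proper time: 7.064 + τ_2 + 10.85 = 24.92, so τ_2 = 24.92 − 17.92 = 7.003 years.
γ_2 = 15.71/7.003 = 2.243; β = √(1 − 1/γ²) = √0.8013.

β = 0.895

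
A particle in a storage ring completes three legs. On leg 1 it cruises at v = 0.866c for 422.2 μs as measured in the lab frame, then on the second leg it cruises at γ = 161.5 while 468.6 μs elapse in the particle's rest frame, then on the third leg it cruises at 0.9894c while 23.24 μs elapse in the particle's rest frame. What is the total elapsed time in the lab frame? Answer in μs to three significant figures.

Δt = 7.63×10⁴ μs

Leg 1: 422.2 μs is already measured in the lab frame.
Leg 2: γ = 161.5; Δt_2 = 161.5 × 468.6 = 7.568×10⁴ μs.
Leg 3: γ = 1/√(1 − 0.9894²) = 1/√0.02109 = 6.886; Δt_3 = 6.886 × 23.24 = 160.0 μs.
Total: 422.2 + 7.568×10⁴ + 160.0 μs.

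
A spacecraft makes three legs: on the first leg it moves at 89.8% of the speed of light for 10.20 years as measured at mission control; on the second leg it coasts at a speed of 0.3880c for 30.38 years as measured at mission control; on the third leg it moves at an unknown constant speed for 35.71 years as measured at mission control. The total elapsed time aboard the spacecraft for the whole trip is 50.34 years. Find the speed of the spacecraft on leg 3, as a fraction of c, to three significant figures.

Leg 1: β = 0.898; γ = 1/√(1 − 0.898²) = 1/√0.1936 = 2.273; τ_1 = 10.20/2.273 = 4.488 years.
Leg 2: γ = 1/√(1 − 0.3880²) = 1/√0.8495 = 1.085; τ_2 = 30.38/1.085 = 28.00 years.
Leg 3: speed unknown; τ_3 = 35.71/γ_3.
Total proper time: 4.488 + 28.00 + τ_3 = 50.34, so τ_3 = 50.34 − 32.49 = 17.85 years.
γ_3 = 35.71/17.85 = 2.000; β = √(1 − 1/γ²) = √0.7501.

β = 0.866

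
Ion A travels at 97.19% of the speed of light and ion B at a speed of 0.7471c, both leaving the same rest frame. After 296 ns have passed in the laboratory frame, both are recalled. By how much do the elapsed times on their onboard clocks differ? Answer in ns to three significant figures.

|τ_A − τ_B| = 127 ns

A: β = 0.9719; γ = 1/√(1 − 0.9719²) = 1/√0.05541 = 4.248; τ_A = 296/4.248 = 69.68 ns.
B: γ = 1/√(1 − 0.7471²) = 1/√0.4418 = 1.504; τ_B = 296/1.504 = 196.8 ns.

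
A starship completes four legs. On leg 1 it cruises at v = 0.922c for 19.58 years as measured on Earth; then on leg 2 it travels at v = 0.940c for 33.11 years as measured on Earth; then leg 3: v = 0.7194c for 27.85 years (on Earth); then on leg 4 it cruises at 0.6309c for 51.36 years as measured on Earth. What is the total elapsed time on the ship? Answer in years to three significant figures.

τ = 78.1 years

Leg 1: γ = 1/√(1 − 0.922²) = 1/√0.1499 = 2.583; τ_1 = 19.58/2.583 = 7.581 years.
Leg 2: γ = 1/√(1 − 0.940²) = 1/√0.1164 = 2.931; τ_2 = 33.11/2.931 = 11.30 years.
Leg 3: γ = 1/√(1 − 0.7194²) = 1/√0.4825 = 1.440; τ_3 = 27.85/1.440 = 19.34 years.
Leg 4: γ = 1/√(1 − 0.6309²) = 1/√0.6020 = 1.289; τ_4 = 51.36/1.289 = 39.85 years.
Total: 7.581 + 11.30 + 19.34 + 39.85 years.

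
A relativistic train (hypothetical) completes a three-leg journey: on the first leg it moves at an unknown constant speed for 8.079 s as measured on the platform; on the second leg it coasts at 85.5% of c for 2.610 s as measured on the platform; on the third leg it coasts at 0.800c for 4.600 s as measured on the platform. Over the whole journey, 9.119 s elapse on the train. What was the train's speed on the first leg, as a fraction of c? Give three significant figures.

Leg 1: speed unknown; τ_1 = 8.079/γ_1.
Leg 2: β = 0.855; γ = 1/√(1 − 0.855²) = 1/√0.2690 = 1.928; τ_2 = 2.610/1.928 = 1.354 s.
Leg 3: γ = 1/√(1 − 0.800²) = 5/3 ≈ 1.667; τ_3 = 4.600/1.667 = 2.760 s.
Total proper time: τ_1 + 1.354 + 2.760 = 9.119, so τ_1 = 9.119 − 4.114 = 5.005 s.
γ_1 = 8.079/5.005 = 1.614; β = √(1 − 1/γ²) = √0.6162.

β = 0.785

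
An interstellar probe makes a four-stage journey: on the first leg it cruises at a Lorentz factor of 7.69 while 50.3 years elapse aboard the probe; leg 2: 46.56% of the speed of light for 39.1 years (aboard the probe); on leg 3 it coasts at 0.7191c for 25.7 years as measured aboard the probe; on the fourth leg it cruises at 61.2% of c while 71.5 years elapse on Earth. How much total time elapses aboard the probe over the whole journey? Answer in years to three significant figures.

Leg 1: 50.3 years is already measured aboard the probe.
Leg 2: 39.1 years is already measured aboard the probe.
Leg 3: 25.7 years is already measured aboard the probe.
Leg 4: β = 0.612; γ = 1/√(1 − 0.612²) = 1/√0.6255 = 1.264; τ_4 = 71.5/1.264 = 56.55 years.
Total: 50.30 + 39.10 + 25.70 + 56.55 years.

τ = 172 years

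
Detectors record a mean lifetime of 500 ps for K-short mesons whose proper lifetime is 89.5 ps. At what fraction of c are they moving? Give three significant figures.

γ = Δt/τ₀ = 500/89.5 = 5.587
β = √(1 − 1/γ²) = √(1 − 0.03204) = √0.9680

v = 0.984c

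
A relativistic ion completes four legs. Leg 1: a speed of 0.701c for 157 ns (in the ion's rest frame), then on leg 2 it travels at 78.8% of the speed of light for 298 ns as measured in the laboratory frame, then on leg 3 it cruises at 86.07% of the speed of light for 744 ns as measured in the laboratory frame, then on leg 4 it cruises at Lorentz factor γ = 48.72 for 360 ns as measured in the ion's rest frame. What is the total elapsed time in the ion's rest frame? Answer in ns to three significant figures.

Leg 1: 157 ns is already measured in the ion's rest frame.
Leg 2: β = 0.788; γ = 1/√(1 − 0.788²) = 1/√0.3791 = 1.624; τ_2 = 298/1.624 = 183.5 ns.
Leg 3: β = 0.8607; γ = 1/√(1 − 0.8607²) = 1/√0.2592 = 1.964; τ_3 = 744/1.964 = 378.8 ns.
Leg 4: 360 ns is already measured in the ion's rest frame.
Total: 157.0 + 183.5 + 378.8 + 360.0 ns.

τ = 1080 ns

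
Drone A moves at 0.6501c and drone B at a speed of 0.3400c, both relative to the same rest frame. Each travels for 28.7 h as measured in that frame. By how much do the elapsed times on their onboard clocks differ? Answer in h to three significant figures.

A: γ = 1/√(1 − 0.6501²) = 1/√0.5774 = 1.316; τ_A = 28.7/1.316 = 21.81 h.
B: γ = 1/√(1 − 0.3400²) = 1/√0.8844 = 1.063; τ_B = 28.7/1.063 = 26.99 h.

|τ_A − τ_B| = 5.18 h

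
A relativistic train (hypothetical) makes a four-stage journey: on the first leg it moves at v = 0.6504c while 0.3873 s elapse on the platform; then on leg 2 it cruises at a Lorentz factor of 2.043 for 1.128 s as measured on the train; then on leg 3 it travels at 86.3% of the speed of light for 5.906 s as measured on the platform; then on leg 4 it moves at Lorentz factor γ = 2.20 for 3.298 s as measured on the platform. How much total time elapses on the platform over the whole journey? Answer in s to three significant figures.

Δt = 11.9 s

Leg 1: 0.3873 s is already measured on the platform.
Leg 2: γ = 2.043; Δt_2 = 2.043 × 1.128 = 2.305 s.
Leg 3: 5.906 s is already measured on the platform.
Leg 4: 3.298 s is already measured on the platform.
Total: 0.3873 + 2.305 + 5.906 + 3.298 s.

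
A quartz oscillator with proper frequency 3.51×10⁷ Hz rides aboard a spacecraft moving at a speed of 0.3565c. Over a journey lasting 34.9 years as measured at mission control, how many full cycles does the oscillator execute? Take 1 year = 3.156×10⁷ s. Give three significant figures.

N = 3.61×10¹⁶

γ = 1/√(1 − 0.3565²) = 1/√0.8729 = 1.070
The oscillator's own cycle count is N = f × τ where τ is the proper time aboard the spacecraft. τ = Δt/γ = 34.9/1.070 = 32.61 years = 1.029×10⁹ s.
N = 3.51×10⁷ × 1.029×10⁹ = 3.612×10¹⁶.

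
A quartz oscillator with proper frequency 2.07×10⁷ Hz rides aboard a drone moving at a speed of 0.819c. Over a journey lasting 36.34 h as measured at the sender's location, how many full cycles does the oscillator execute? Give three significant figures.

N = 1.55×10¹²

γ = 1/√(1 − 0.819²) = 1/√0.3292 = 1.743
The oscillator's own cycle count is N = f × τ where τ is the proper time aboard the drone. τ = Δt/γ = 36.34/1.743 = 20.85 h = 7.507×10⁴ s.
N = 2.07×10⁷ × 7.507×10⁴ = 1.554×10¹².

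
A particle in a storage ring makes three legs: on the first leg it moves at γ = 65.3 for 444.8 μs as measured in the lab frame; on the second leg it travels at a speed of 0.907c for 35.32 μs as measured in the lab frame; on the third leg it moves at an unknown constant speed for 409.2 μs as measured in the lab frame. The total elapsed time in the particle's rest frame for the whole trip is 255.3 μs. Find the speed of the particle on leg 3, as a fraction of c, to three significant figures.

Leg 1: γ = 65.3; τ_1 = 444.8/65.30 = 6.812 μs.
Leg 2: γ = 1/√(1 − 0.907²) = 1/√0.1774 = 2.375; τ_2 = 35.32/2.375 = 14.87 μs.
Leg 3: speed unknown; τ_3 = 409.2/γ_3.
Total proper time: 6.812 + 14.87 + τ_3 = 255.3, so τ_3 = 255.3 − 21.69 = 233.6 μs.
γ_3 = 409.2/233.6 = 1.752; β = √(1 − 1/γ²) = √0.6741.

β = 0.821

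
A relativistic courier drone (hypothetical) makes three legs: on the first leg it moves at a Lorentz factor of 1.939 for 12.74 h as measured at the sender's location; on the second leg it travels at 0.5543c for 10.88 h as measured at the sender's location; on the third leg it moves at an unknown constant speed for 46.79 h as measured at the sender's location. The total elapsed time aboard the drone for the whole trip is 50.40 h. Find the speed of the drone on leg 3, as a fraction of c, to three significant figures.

Leg 1: γ = 1.939; τ_1 = 12.74/1.939 = 6.570 h.
Leg 2: γ = 1/√(1 − 0.5543²) = 1/√0.6928 = 1.201; τ_2 = 10.88/1.201 = 9.056 h.
Leg 3: speed unknown; τ_3 = 46.79/γ_3.
Total proper time: 6.570 + 9.056 + τ_3 = 50.40, so τ_3 = 50.40 − 15.63 = 34.77 h.
γ_3 = 46.79/34.77 = 1.346; β = √(1 − 1/γ²) = √0.4477.

β = 0.669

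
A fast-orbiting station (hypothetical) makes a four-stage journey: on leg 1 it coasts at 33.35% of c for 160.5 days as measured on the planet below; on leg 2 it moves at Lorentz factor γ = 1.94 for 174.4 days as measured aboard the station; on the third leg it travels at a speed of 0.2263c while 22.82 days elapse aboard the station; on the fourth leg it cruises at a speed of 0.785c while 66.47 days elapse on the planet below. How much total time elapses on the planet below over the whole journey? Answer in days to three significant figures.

Δt = 589 days

Leg 1: 160.5 days is already measured on the planet below.
Leg 2: γ = 1.94; Δt_2 = 1.940 × 174.4 = 338.3 days.
Leg 3: γ = 1/√(1 − 0.2263²) = 1/√0.9488 = 1.027; Δt_3 = 1.027 × 22.82 = 23.43 days.
Leg 4: 66.47 days is already measured on the planet below.
Total: 160.5 + 338.3 + 23.43 + 66.47 days.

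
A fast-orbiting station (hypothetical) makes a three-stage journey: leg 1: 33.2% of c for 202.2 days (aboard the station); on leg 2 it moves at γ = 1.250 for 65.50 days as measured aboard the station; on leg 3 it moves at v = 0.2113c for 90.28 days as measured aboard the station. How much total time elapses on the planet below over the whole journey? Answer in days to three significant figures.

Δt = 389 days

Leg 1: β = 0.332; γ = 1/√(1 − 0.332²) = 1/√0.8898 = 1.060; Δt_1 = 1.060 × 202.2 = 214.4 days.
Leg 2: γ = 1.250; Δt_2 = 1.250 × 65.50 = 81.88 days.
Leg 3: γ = 1/√(1 − 0.2113²) = 1/√0.9554 = 1.023; Δt_3 = 1.023 × 90.28 = 92.37 days.
Total: 214.4 + 81.88 + 92.37 days.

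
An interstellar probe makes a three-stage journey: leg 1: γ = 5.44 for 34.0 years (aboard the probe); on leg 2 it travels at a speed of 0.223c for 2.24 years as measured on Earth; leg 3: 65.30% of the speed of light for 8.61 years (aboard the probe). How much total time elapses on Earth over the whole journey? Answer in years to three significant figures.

Leg 1: γ = 5.44; Δt_1 = 5.440 × 34.0 = 185.0 years.
Leg 2: 2.24 years is already measured on Earth.
Leg 3: β = 0.6530; γ = 1/√(1 − 0.6530²) = 1/√0.5736 = 1.320; Δt_3 = 1.320 × 8.61 = 11.37 years.
Total: 185.0 + 2.240 + 11.37 years.

Δt = 199 years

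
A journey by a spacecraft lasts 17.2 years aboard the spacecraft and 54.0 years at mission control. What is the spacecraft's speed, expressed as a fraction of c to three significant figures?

v = 0.948c

The proper time is measured aboard the spacecraft (both events occur at the spacecraft's location); Δt is measured at mission control. γ = Δt/τ = 54.0/17.2 = 3.140.
β = √(1 − 1/γ²) = √(1 − 0.1015) = √0.8985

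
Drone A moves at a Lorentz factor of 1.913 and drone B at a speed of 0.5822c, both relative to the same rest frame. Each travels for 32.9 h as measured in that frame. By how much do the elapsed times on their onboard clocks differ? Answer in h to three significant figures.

A: γ = 1.913; τ_A = 32.9/1.913 = 17.20 h.
B: γ = 1/√(1 − 0.5822²) = 1/√0.6610 = 1.230; τ_B = 32.9/1.230 = 26.75 h.

|τ_A − τ_B| = 9.55 h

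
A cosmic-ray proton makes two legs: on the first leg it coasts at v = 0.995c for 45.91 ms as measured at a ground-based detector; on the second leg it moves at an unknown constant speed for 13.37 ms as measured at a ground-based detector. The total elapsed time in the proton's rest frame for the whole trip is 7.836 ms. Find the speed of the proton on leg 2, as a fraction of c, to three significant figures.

β = 0.970

Leg 1: γ = 1/√(1 − 0.995²) = 1/√0.009975 = 10.01; τ_1 = 45.91/10.01 = 4.585 ms.
Leg 2: speed unknown; τ_2 = 13.37/γ_2.
Total proper time: 4.585 + τ_2 = 7.836, so τ_2 = 7.836 − 4.585 = 3.251 ms.
γ_2 = 13.37/3.251 = 4.113; β = √(1 − 1/γ²) = √0.9409.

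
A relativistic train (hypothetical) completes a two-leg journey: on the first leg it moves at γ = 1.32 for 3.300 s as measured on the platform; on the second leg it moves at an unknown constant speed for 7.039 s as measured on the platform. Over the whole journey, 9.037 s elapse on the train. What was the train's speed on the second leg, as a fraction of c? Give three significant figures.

Leg 1: γ = 1.32; τ_1 = 3.300/1.320 = 2.500 s.
Leg 2: speed unknown; τ_2 = 7.039/γ_2.
Total proper time: 2.500 + τ_2 = 9.037, so τ_2 = 9.037 − 2.500 = 6.537 s.
γ_2 = 7.039/6.537 = 1.077; β = √(1 − 1/γ²) = √0.1375.

β = 0.371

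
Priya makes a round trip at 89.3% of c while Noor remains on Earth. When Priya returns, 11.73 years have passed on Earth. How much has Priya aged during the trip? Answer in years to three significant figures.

τ = 5.28 years

β = 0.893; γ = 1/√(1 − 0.893²) = 1/√0.2026 = 2.222
Priya's clock measures proper time along the trip: τ = Δt/γ = 11.73/2.222 years.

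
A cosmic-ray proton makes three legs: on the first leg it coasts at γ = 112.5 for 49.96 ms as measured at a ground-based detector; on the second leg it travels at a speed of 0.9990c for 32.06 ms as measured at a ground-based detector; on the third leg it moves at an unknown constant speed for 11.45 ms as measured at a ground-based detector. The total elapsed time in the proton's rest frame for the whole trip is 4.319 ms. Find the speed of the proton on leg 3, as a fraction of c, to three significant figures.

Leg 1: γ = 112.5; τ_1 = 49.96/112.5 = 0.4441 ms.
Leg 2: γ = 1/√(1 − 0.9990²) = 1/√0.001999 = 22.37; τ_2 = 32.06/22.37 = 1.433 ms.
Leg 3: speed unknown; τ_3 = 11.45/γ_3.
Total proper time: 0.4441 + 1.433 + τ_3 = 4.319, so τ_3 = 4.319 − 1.877 = 2.442 ms.
γ_3 = 11.45/2.442 = 4.690; β = √(1 − 1/γ²) = √0.9545.

β = 0.977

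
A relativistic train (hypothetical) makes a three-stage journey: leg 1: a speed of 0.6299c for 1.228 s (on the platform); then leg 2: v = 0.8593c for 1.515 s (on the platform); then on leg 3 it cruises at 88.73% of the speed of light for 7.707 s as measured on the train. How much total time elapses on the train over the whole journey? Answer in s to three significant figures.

Leg 1: γ = 1/√(1 − 0.6299²) = 1/√0.6032 = 1.288; τ_1 = 1.228/1.288 = 0.9538 s.
Leg 2: γ = 1/√(1 − 0.8593²) = 1/√0.2616 = 1.955; τ_2 = 1.515/1.955 = 0.7749 s.
Leg 3: 7.707 s is already measured on the train.
Total: 0.9538 + 0.7749 + 7.707 s.

τ = 9.44 s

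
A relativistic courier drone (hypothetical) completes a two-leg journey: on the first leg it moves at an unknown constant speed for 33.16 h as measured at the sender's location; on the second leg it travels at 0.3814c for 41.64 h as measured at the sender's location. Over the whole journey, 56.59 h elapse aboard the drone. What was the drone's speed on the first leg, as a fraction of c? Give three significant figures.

β = 0.838

Leg 1: speed unknown; τ_1 = 33.16/γ_1.
Leg 2: γ = 1/√(1 − 0.3814²) = 1/√0.8545 = 1.082; τ_2 = 41.64/1.082 = 38.49 h.
Total proper time: τ_1 + 38.49 = 56.59, so τ_1 = 56.59 − 38.49 = 18.10 h.
γ_1 = 33.16/18.10 = 1.832; β = √(1 − 1/γ²) = √0.7021.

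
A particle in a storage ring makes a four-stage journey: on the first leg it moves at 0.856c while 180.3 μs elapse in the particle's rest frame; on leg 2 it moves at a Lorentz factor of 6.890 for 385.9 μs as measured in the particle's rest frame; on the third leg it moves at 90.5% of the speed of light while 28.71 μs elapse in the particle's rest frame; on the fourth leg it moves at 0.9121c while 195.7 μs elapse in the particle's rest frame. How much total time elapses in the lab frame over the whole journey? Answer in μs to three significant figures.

Leg 1: γ = 1/√(1 − 0.856²) = 1/√0.2673 = 1.934; Δt_1 = 1.934 × 180.3 = 348.8 μs.
Leg 2: γ = 6.890; Δt_2 = 6.890 × 385.9 = 2659 μs.
Leg 3: β = 0.905; γ = 1/√(1 − 0.905²) = 1/√0.1810 = 2.351; Δt_3 = 2.351 × 28.71 = 67.49 μs.
Leg 4: γ = 1/√(1 − 0.9121²) = 1/√0.1681 = 2.439; Δt_4 = 2.439 × 195.7 = 477.4 μs.
Total: 348.8 + 2659 + 67.49 + 477.4 μs.

Δt = 3550 μs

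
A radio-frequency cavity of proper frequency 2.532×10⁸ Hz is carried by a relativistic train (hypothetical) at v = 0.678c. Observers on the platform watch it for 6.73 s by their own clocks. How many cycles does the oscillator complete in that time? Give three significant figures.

N = 1.25×10⁹

γ = 1/√(1 − 0.678²) = 1/√0.5403 = 1.360
During 6.73 s of lab time, the oscillator's proper time advances by τ = Δt/γ = 6.73/1.360 = 4.947 s = 4.947×10⁰ s.
N = f × τ = 2.532×10⁸ × 4.947×10⁰ = 1.253×10⁹.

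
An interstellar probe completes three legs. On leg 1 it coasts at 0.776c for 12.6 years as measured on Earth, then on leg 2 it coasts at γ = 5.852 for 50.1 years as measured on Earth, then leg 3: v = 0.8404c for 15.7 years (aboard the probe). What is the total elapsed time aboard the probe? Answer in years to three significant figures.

τ = 32.2 years

Leg 1: γ = 1/√(1 − 0.776²) = 1/√0.3978 = 1.585; τ_1 = 12.6/1.585 = 7.947 years.
Leg 2: γ = 5.852; τ_2 = 50.1/5.852 = 8.561 years.
Leg 3: 15.7 years is already measured aboard the probe.
Total: 7.947 + 8.561 + 15.70 years.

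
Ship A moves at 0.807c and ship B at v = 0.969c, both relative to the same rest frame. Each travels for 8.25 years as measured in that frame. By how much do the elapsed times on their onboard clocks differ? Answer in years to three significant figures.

A: γ = 1/√(1 − 0.807²) = 1/√0.3488 = 1.693; τ_A = 8.25/1.693 = 4.872 years.
B: γ = 1/√(1 − 0.969²) = 1/√0.06104 = 4.048; τ_B = 8.25/4.048 = 2.038 years.

|τ_A − τ_B| = 2.83 years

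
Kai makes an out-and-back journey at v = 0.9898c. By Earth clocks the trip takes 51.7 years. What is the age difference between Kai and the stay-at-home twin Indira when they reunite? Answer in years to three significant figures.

γ = 1/√(1 − 0.9898²) = 1/√0.02030 = 7.019
Kai's elapsed proper time: τ = 51.7/7.019 = 7.365 years.
Age gap = Δt − τ = 51.7 − 7.365 years.

Δt − τ = 44.3 years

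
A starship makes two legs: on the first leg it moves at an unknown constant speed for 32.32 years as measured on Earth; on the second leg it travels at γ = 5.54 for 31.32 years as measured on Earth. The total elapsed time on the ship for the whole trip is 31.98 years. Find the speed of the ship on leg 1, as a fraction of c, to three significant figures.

Leg 1: speed unknown; τ_1 = 32.32/γ_1.
Leg 2: γ = 5.54; τ_2 = 31.32/5.540 = 5.653 years.
Total proper time: τ_1 + 5.653 = 31.98, so τ_1 = 31.98 − 5.653 = 26.33 years.
γ_1 = 32.32/26.33 = 1.228; β = √(1 − 1/γ²) = √0.3365.

β = 0.580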